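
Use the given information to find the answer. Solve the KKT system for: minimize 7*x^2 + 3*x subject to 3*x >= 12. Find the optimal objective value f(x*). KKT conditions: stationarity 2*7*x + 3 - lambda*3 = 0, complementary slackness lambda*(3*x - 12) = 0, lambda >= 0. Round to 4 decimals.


Step 1: Try lambda = 0 (constraint inactive).
x_unc = -3/(2*7) = -0.2143
Check: 3*-0.2143 = -0.6429 < 12 -- violated!
Step 2: Constraint must be active: 3*x = 12
x* = 12/3 = 4.0
lambda = (2*7*4.0 + 3)/3 = 19.6667
Step 3: Compute optimal value.
f(x*) = 7*4.0^2 + 3*4.0 = 124.0


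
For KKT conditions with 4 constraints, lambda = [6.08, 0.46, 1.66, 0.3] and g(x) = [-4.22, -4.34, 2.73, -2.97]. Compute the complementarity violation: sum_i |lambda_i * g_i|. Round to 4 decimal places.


KKT complementary slackness check:
lambda_1 * g_1 = 6.08 * -4.22 = -25.6576
lambda_2 * g_2 = 0.46 * -4.34 = -1.9964
lambda_3 * g_3 = 1.66 * 2.73 = 4.5318
lambda_4 * g_4 = 0.3 * -2.97 = -0.891
Total violation = 25.6576 + 1.9964 + 4.5318 + 0.891 = 33.0768


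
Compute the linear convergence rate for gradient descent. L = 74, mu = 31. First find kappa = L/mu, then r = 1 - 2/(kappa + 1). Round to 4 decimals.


Step 1: Compute the condition number.
kappa = L/mu = 74/31 = 2.3871
Step 2: Compute the convergence rate.
r = 1 - 2/(kappa + 1) = 1 - 2*mu/(L + mu) = (L - mu)/(L + mu) = 43/105 = 0.4095


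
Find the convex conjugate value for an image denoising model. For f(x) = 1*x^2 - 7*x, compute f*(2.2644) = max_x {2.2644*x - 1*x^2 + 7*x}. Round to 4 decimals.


f*(y) = sup_x {y*x - a*x^2 - b*x} = sup_x {(y-b)*x - a*x^2}
FOC: (y - b) - 2a*x = 0 => x* = (y - b)/(2a)
x* = (2.2644 + 7)/(2*1) = 4.6322
f*(2.2644) = (y-b)^2/(4a) = (2.2644 + 7)^2/(4*1)
= 85.8291/4 = 21.4573


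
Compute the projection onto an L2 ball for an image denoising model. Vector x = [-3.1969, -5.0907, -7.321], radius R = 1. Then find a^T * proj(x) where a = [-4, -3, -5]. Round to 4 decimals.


Step 1: Compute ||x|| (intermediates to 6 decimals).
||x|| = sqrt((-3.1969)^2 + (-5.0907)^2 + (-7.321)^2) = 9.472721
Step 2: Project.
Since ||x|| > R, scale = R/||x|| = 1/9.472721 = 0.105566, proj(x) = scale * x
proj(x) = [-0.337484, -0.537405, -0.772849]
Step 3: Dot product.
a^T * proj(x) = -4*(-0.337484) - 3*(-0.537405) - 5*(-0.772849) = 6.8264


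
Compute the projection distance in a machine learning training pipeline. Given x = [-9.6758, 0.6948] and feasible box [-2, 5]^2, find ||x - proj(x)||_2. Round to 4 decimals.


Project each component onto [-2, 5].
clip(-9.6758) = -2.0, clip(0.6948) = 0.6948
Projection = [-2.0, 0.6948]
Squared diffs: [58.9179, 0.0]
Distance = sqrt(58.9179) = 7.6758


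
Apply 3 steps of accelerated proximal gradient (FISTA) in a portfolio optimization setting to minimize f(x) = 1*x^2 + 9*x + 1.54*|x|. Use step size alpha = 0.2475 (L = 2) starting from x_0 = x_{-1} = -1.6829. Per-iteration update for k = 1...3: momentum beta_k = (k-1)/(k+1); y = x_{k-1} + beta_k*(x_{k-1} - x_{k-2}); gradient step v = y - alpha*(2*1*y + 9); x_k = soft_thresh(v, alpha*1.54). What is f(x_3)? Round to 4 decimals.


FISTA on f(x) = 1*x^2 + 9*x + 1.54*|x|
L = 2, alpha = 0.2475
Iteration 1: beta = 0.0, y = -1.6829 + 0.0*(-1.6829 + 1.6829) = -1.6829
  grad(y) = 5.6342, v = y - alpha*grad = -3.0774
  prox(v) = soft_thresh(-3.0774, 0.3812) = -2.6962
Iteration 2: beta = 0.3333, y = -2.6962 + 0.3333*(-2.6962 + 1.6829) = -3.034
  grad(y) = 2.932, v = y - alpha*grad = -3.7597
  prox(v) = soft_thresh(-3.7597, 0.3812) = -3.3785
Iteration 3: beta = 0.5, y = -3.3785 + 0.5*(-3.3785 + 2.6962) = -3.7197
  grad(y) = 1.5607, v = y - alpha*grad = -4.1059
  prox(v) = soft_thresh(-4.1059, 0.3812) = -3.7248
f(x_3) = 1*(-3.7248)^2 + 9*(-3.7248) + 1.54*|-3.7248| = -13.9129


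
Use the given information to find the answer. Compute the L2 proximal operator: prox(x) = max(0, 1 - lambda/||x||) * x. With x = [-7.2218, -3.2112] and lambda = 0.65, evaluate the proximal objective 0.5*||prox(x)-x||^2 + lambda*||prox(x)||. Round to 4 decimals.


Step 1: Compute ||x||.
||x|| = 7.9036
Step 2: Compute scaling factor.
scale = max(0, 1 - 0.65/7.9036) = 0.9178
Step 3: prox(x) = [-6.6279, -2.9471]
||prox(x)|| = 7.2536
Step 4: Proximal objective.
0.5*||prox-x||^2 = 0.2113
lambda*||prox|| = 4.7148
Total = 4.9261


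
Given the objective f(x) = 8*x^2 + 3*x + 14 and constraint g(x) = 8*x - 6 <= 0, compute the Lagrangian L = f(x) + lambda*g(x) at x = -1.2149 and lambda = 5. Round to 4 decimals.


Step 1: Evaluate f(x).
f(-1.2149) = 8*(-1.2149)^2 + 3*(-1.2149) + 14 = 22.1632
Step 2: Evaluate g(x).
g(-1.2149) = 8*-1.2149 - 6 = -15.7192
Step 3: Compute Lagrangian.
L = 22.1632 + 5*-15.7192 = -56.4328


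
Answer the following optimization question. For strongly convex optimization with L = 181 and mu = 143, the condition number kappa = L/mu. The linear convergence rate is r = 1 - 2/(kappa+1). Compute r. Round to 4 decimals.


Step 1: Compute the condition number.
kappa = L/mu = 181/143 = 1.2657
Step 2: Compute the convergence rate.
r = 1 - 2/(kappa + 1) = 1 - 2*mu/(L + mu) = (L - mu)/(L + mu) = 38/324 = 0.1173


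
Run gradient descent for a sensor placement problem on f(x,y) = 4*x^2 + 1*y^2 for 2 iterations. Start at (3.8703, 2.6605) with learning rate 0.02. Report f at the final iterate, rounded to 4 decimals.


Gradient descent on f(x,y) = 4*x^2 + 1*y^2.
Starting point: (3.8703, 2.6605), alpha = 0.02
Step 1: grad_x = 2*4*3.8703 = 30.9624, grad_y = 2*1*2.6605 = 5.321
  x_1 = 3.8703 - 0.02*30.9624 = 3.2511
  y_1 = 2.6605 - 0.02*5.321 = 2.5541
Step 2: grad_x = 2*4*3.2511 = 26.0084, grad_y = 2*1*2.5541 = 5.1082
  x_2 = 3.2511 - 0.02*26.0084 = 2.7309
  y_2 = 2.5541 - 0.02*5.1082 = 2.4519
f(2.7309, 2.4519) = 4*2.7309^2 + 1*2.4519^2 = 35.8428


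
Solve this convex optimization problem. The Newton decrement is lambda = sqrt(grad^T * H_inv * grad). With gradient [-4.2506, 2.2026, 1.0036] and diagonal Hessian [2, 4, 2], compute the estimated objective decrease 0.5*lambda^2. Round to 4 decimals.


Step 1: H is diagonal, so H^(-1) * g = [-2.1253, 0.5507, 0.5018].
Step 2: g^T H^(-1) g = sum_i g_i^2 / H_ii
  = (-4.2506)^2/2 + (2.2026)^2/4 + (1.0036)^2/2
  = 9.0338 + 1.2129 + 0.5036 = 10.7503
Step 3: Objective decrease = 0.5 * g^T H^(-1) g = 5.3751


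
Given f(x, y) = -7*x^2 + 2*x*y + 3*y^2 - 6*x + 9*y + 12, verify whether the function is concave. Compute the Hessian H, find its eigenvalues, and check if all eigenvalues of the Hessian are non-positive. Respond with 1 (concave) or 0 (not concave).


The Hessian of f(x,y) = -7*x^2 + 2*x*y + 3*y^2 - 6*x + 9*y + 12 is:
H = [[-14, 2], [2, 6]]
Trace = -14 + 6 = -8
Determinant = -14*6 - (2)^2 = -88
Discriminant = (-8)^2 - 4*-88 = 416.0
Eigenvalues: lambda_1 = -14.198, lambda_2 = 6.198
The function is not concave.

0


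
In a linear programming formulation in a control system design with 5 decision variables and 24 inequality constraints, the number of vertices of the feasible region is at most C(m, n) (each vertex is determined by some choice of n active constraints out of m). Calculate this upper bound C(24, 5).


Each vertex corresponds to some choice of n active constraints out of m, so the number of vertices is at most C(m, n) = m! / (n!(m-n)!).
m = 24, n = 5
Numerator: 24 * 23 * 22 * 21 * 20
Denominator: 5! = 120
C(24, 5) = 42504


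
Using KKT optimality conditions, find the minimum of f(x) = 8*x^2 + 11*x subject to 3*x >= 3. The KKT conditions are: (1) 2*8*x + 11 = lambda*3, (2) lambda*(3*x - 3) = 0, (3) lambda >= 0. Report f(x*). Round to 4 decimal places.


Step 1: Try lambda = 0 (constraint inactive).
x_unc = -11/(2*8) = -0.6875
Check: 3*-0.6875 = -2.0625 < 3 -- violated!
Step 2: Constraint must be active: 3*x = 3
x* = 3/3 = 1.0
lambda = (2*8*1.0 + 11)/3 = 9.0
Step 3: Compute optimal value.
f(x*) = 8*1.0^2 + 11*1.0 = 19.0


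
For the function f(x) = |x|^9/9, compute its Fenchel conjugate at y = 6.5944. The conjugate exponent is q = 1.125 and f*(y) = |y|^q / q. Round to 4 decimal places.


The conjugate exponent q satisfies 1/p + 1/q = 1.
p = 9, so q = 9/(9 - 1) = 1.125
|y|^q = 6.5944^1.125 = 8.3478
f*(6.5944) = 8.3478 / 1.125 = 7.4203


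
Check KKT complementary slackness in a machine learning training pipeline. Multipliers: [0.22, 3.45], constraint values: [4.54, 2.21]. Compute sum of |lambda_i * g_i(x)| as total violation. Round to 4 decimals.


KKT complementary slackness check:
lambda_1 * g_1 = 0.22 * 4.54 = 0.9988
lambda_2 * g_2 = 3.45 * 2.21 = 7.6245
Total violation = 0.9988 + 7.6245 = 8.6233


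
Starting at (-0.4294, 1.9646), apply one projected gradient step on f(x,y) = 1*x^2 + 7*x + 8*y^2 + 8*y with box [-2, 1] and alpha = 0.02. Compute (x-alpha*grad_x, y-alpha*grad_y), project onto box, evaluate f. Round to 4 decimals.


Step 1: Compute gradient at (-0.4294, 1.9646).
grad_x = 2*1*-0.4294 + 7 = 6.1412
grad_y = 2*8*1.9646 + 8 = 39.4336
Step 2: Gradient step.
x_raw = -0.4294 - 0.02*6.1412 = -0.5522
y_raw = 1.9646 - 0.02*39.4336 = 1.1759
Step 3: Project onto [-2, 1].
x_proj = clip(-0.5522) = -0.5522
y_proj = clip(1.1759) = 1.0
Step 4: Evaluate f.
f(-0.5522, 1.0) = 12.4394


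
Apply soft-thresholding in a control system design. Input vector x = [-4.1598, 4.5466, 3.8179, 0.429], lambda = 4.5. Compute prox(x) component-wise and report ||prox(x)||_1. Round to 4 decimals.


Soft-thresholding with lambda = 4.5:
prox(-4.1598) = sign(-4.1598)*max(|-4.1598| - 4.5, 0) = 0.0
prox(4.5466) = sign(4.5466)*max(|4.5466| - 4.5, 0) = 0.0466
prox(3.8179) = sign(3.8179)*max(|3.8179| - 4.5, 0) = 0.0
prox(0.429) = sign(0.429)*max(|0.429| - 4.5, 0) = 0.0
prox(x) = [0.0, 0.0466, 0.0, 0.0]
||prox(x)||_1 = 0.0 + 0.0466 + 0.0 + 0.0 = 0.0466


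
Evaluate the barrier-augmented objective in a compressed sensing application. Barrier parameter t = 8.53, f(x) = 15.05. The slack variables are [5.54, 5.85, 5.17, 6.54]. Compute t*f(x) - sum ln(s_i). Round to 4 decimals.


Step 1: Compute log-barrier.
ln values: [1.712, 1.7664, 1.6429, 1.8779]
phi = -(1.712 + 1.7664 + 1.6429 + 1.8779) = -6.9992
Step 2: Compute augmented objective.
t*f(x) = 8.53*15.05 = 128.3765
Total = 128.3765 - 6.9992 = 121.3773


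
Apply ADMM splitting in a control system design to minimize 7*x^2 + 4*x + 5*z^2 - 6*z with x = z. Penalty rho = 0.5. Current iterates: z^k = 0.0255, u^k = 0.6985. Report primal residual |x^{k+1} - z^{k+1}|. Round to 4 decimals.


ADMM iteration with rho = 0.5, z^k = 0.0255, u^k = 0.6985
Step 1: x-update.
Minimize 7*x^2 + 4*x + (0.5/2)*(x - 0.0255 + 0.6985)^2
FOC: (2*7 + 0.5)*x = -4 + 0.5*(0.0255 - 0.6985)
x^{k+1} = -0.2991
Step 2: z-update.
Minimize 5*z^2 - 6*z + (0.5/2)*(-0.2991 - z + 0.6985)^2
FOC: (2*5 + 0.5)*z = 6 + 0.5*(-0.2991 + 0.6985)
z^{k+1} = 0.5904
Step 3: u-update.
u^{k+1} = 0.6985 - 0.2991 - 0.5904 = -0.191
Step 4: Primal residual = |-0.2991 - 0.5904| = 0.8895


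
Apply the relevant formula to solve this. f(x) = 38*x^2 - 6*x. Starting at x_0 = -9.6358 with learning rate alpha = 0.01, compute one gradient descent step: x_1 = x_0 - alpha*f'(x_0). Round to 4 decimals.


We compute the gradient at x_0 and apply the update.
f'(x) = 76*x - 6
f'(-9.6358) = 76*-9.6358 - 6 = -738.3208
x_1 = -9.6358 - 0.01*-738.3208 = -2.2526


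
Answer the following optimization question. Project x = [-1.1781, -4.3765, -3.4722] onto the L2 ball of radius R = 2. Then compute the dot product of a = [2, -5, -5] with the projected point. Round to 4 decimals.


Step 1: Compute ||x|| (intermediates to 6 decimals).
||x|| = sqrt((-1.1781)^2 + (-4.3765)^2 + (-3.4722)^2) = 5.709452
Step 2: Project.
Since ||x|| > R, scale = R/||x|| = 2/5.709452 = 0.350296, proj(x) = scale * x
proj(x) = [-0.412684, -1.53307, -1.216298]
Step 3: Dot product.
a^T * proj(x) = 2*(-0.412684) - 5*(-1.53307) - 5*(-1.216298) = 12.9215


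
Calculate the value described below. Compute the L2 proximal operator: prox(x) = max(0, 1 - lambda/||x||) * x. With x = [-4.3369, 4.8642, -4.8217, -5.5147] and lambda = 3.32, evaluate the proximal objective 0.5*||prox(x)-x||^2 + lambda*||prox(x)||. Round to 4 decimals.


Step 1: Compute ||x||.
||x|| = 9.8046
Step 2: Compute scaling factor.
scale = max(0, 1 - 3.32/9.8046) = 0.6614
Step 3: prox(x) = [-2.8684, 3.2171, -3.189, -3.6473]
||prox(x)|| = 6.4846
Step 4: Proximal objective.
0.5*||prox-x||^2 = 5.5112
lambda*||prox|| = 21.5289
Total = 27.04


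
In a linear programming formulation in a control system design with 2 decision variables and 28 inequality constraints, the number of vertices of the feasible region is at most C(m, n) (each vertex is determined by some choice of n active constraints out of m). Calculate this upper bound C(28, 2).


Each vertex corresponds to some choice of n active constraints out of m, so the number of vertices is at most C(m, n) = m! / (n!(m-n)!).
m = 28, n = 2
Numerator: 28 * 27
Denominator: 2! = 2
C(28, 2) = 378


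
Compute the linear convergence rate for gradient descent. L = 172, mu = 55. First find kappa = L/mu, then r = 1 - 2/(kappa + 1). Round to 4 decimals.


Step 1: Compute the condition number.
kappa = L/mu = 172/55 = 3.1273
Step 2: Compute the convergence rate.
r = 1 - 2/(kappa + 1) = 1 - 2*mu/(L + mu) = (L - mu)/(L + mu) = 117/227 = 0.5154


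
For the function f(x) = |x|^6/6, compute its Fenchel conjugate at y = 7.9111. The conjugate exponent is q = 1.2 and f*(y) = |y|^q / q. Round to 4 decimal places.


The conjugate exponent q satisfies 1/p + 1/q = 1.
p = 6, so q = 6/(6 - 1) = 1.2
|y|^q = 7.9111^1.2 = 11.9642
f*(7.9111) = 11.9642 / 1.2 = 9.9702


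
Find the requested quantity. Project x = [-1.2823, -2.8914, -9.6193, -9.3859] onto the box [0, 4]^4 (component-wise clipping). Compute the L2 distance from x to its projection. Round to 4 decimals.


Project each component onto [0, 4].
clip(-1.2823) = 0.0, clip(-2.8914) = 0.0, clip(-9.6193) = 0.0, clip(-9.3859) = 0.0
Projection = [0.0, 0.0, 0.0, 0.0]
Squared diffs: [1.6443, 8.3602, 92.5309, 88.0951]
Distance = sqrt(190.6305) = 13.8069


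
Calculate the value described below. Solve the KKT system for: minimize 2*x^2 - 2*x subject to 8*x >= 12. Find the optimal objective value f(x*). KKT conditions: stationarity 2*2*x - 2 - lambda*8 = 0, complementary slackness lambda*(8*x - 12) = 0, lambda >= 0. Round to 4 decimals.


Step 1: Try lambda = 0 (constraint inactive).
x_unc = 2/(2*2) = 0.5
Check: 8*0.5 = 4.0 < 12 -- violated!
Step 2: Constraint must be active: 8*x = 12
x* = 12/8 = 1.5
lambda = (2*2*1.5 - 2)/8 = 0.5
Step 3: Compute optimal value.
f(x*) = 2*1.5^2 - 2*1.5 = 1.5


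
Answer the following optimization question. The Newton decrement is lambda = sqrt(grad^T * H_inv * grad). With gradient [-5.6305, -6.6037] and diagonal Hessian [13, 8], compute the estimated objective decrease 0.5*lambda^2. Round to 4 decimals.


Step 1: H is diagonal, so H^(-1) * g = [-0.4331, -0.8255].
Step 2: g^T H^(-1) g = sum_i g_i^2 / H_ii
  = (-5.6305)^2/13 + (-6.6037)^2/8
  = 2.4387 + 5.4511 = 7.8898
Step 3: Objective decrease = 0.5 * g^T H^(-1) g = 3.9449


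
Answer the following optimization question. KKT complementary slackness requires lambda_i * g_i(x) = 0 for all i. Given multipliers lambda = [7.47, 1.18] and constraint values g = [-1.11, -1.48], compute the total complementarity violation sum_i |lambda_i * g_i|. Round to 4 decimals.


KKT complementary slackness check:
lambda_1 * g_1 = 7.47 * -1.11 = -8.2917
lambda_2 * g_2 = 1.18 * -1.48 = -1.7464
Total violation = 8.2917 + 1.7464 = 10.0381


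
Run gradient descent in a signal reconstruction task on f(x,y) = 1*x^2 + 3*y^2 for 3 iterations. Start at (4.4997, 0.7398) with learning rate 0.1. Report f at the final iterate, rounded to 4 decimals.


Gradient descent on f(x,y) = 1*x^2 + 3*y^2.
Starting point: (4.4997, 0.7398), alpha = 0.1
Step 1: grad_x = 2*1*4.4997 = 8.9994, grad_y = 2*3*0.7398 = 4.4388
  x_1 = 4.4997 - 0.1*8.9994 = 3.5998
  y_1 = 0.7398 - 0.1*4.4388 = 0.2959
Step 2: grad_x = 2*1*3.5998 = 7.1995, grad_y = 2*3*0.2959 = 1.7755
  x_2 = 3.5998 - 0.1*7.1995 = 2.8798
  y_2 = 0.2959 - 0.1*1.7755 = 0.1184
Step 3: grad_x = 2*1*2.8798 = 5.7596, grad_y = 2*3*0.1184 = 0.7102
  x_3 = 2.8798 - 0.1*5.7596 = 2.3038
  y_3 = 0.1184 - 0.1*0.7102 = 0.0473
f(2.3038, 0.0473) = 1*2.3038^2 + 3*0.0473^2 = 5.3144


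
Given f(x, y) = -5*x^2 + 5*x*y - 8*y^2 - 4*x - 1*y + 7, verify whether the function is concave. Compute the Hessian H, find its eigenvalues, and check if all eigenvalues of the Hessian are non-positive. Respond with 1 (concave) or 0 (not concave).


The Hessian of f(x,y) = -5*x^2 + 5*x*y - 8*y^2 - 4*x - 1*y + 7 is:
H = [[-10, 5], [5, -16]]
Trace = -10 - 16 = -26
Determinant = -10*-16 - (5)^2 = 135
Discriminant = (-26)^2 - 4*135 = 136.0
Eigenvalues: lambda_1 = -18.831, lambda_2 = -7.169
The function is concave.

1


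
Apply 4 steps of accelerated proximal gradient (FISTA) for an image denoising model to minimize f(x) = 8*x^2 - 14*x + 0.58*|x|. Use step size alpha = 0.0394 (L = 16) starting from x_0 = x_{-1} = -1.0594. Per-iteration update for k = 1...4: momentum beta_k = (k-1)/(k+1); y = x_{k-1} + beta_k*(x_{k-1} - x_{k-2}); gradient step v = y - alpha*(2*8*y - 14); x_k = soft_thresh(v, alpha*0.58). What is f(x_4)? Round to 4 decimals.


FISTA on f(x) = 8*x^2 - 14*x + 0.58*|x|
L = 16, alpha = 0.0394
Iteration 1: beta = 0.0, y = -1.0594 + 0.0*(-1.0594 + 1.0594) = -1.0594
  grad(y) = -30.9504, v = y - alpha*grad = 0.16
  prox(v) = soft_thresh(0.16, 0.0229) = 0.1372
Iteration 2: beta = 0.3333, y = 0.1372 + 0.3333*(0.1372 + 1.0594) = 0.5361
  grad(y) = -5.4231, v = y - alpha*grad = 0.7497
  prox(v) = soft_thresh(0.7497, 0.0229) = 0.7269
Iteration 3: beta = 0.5, y = 0.7269 + 0.5*(0.7269 - 0.1372) = 1.0217
  grad(y) = 2.3475, v = y - alpha*grad = 0.9292
  prox(v) = soft_thresh(0.9292, 0.0229) = 0.9064
Iteration 4: beta = 0.6, y = 0.9064 + 0.6*(0.9064 - 0.7269) = 1.0141
  grad(y) = 2.2252, v = y - alpha*grad = 0.9264
  prox(v) = soft_thresh(0.9264, 0.0229) = 0.9035
f(x_4) = 8*0.9035^2 - 14*0.9035 + 0.58*|0.9035| = -5.5944


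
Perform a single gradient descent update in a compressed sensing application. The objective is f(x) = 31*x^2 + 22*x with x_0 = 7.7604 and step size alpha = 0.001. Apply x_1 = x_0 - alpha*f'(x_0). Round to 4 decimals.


We compute the gradient at x_0 and apply the update.
f'(x) = 62*x + 22
f'(7.7604) = 62*7.7604 + 22 = 503.1448
x_1 = 7.7604 - 0.001*503.1448 = 7.2573


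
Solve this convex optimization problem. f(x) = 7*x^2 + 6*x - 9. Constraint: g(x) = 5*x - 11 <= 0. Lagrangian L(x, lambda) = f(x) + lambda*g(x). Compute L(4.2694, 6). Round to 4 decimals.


Step 1: Evaluate f(x).
f(4.2694) = 7*4.2694^2 + 6*4.2694 - 9 = 144.2108
Step 2: Evaluate g(x).
g(4.2694) = 5*4.2694 - 11 = 10.347
Step 3: Compute Lagrangian.
L = 144.2108 + 6*10.347 = 206.2928


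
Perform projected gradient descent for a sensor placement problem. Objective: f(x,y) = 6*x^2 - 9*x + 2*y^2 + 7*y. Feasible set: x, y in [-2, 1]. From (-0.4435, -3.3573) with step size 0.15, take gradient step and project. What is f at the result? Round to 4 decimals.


Step 1: Compute gradient at (-0.4435, -3.3573).
grad_x = 2*6*-0.4435 - 9 = -14.322
grad_y = 2*2*-3.3573 + 7 = -6.4292
Step 2: Gradient step.
x_raw = -0.4435 - 0.15*-14.322 = 1.7048
y_raw = -3.3573 - 0.15*-6.4292 = -2.3929
Step 3: Project onto [-2, 1].
x_proj = clip(1.7048) = 1.0
y_proj = clip(-2.3929) = -2.0
Step 4: Evaluate f.
f(1.0, -2.0) = -9.0


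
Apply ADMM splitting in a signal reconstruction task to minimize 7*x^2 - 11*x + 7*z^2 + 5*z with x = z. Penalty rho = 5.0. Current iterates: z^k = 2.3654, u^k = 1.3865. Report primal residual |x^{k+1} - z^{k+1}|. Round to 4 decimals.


ADMM iteration with rho = 5.0, z^k = 2.3654, u^k = 1.3865
Step 1: x-update.
Minimize 7*x^2 - 11*x + (5.0/2)*(x - 2.3654 + 1.3865)^2
FOC: (2*7 + 5.0)*x = 11 + 5.0*(2.3654 - 1.3865)
x^{k+1} = 0.8366
Step 2: z-update.
Minimize 7*z^2 + 5*z + (5.0/2)*(0.8366 - z + 1.3865)^2
FOC: (2*7 + 5.0)*z = -5 + 5.0*(0.8366 + 1.3865)
z^{k+1} = 0.3219
Step 3: u-update.
u^{k+1} = 1.3865 + 0.8366 - 0.3219 = 1.9012
Step 4: Primal residual = |0.8366 - 0.3219| = 0.5147


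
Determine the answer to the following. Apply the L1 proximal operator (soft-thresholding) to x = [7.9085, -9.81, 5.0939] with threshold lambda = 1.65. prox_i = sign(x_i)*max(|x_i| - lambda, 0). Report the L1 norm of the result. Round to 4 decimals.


Soft-thresholding with lambda = 1.65:
prox(7.9085) = sign(7.9085)*max(|7.9085| - 1.65, 0) = 6.2585
prox(-9.81) = sign(-9.81)*max(|-9.81| - 1.65, 0) = -8.16
prox(5.0939) = sign(5.0939)*max(|5.0939| - 1.65, 0) = 3.4439
prox(x) = [6.2585, -8.16, 3.4439]
||prox(x)||_1 = 6.2585 + 8.16 + 3.4439 = 17.8624


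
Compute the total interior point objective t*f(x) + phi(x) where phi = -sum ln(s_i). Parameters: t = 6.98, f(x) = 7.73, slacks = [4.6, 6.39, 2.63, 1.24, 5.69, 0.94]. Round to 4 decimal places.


Step 1: Compute log-barrier.
ln values: [1.5261, 1.8547, 0.967, 0.2151, 1.7387, -0.0619]
phi = -(1.5261 + 1.8547 + 0.967 + 0.2151 + 1.7387 - 0.0619) = -6.2397
Step 2: Compute augmented objective.
t*f(x) = 6.98*7.73 = 53.9554
Total = 53.9554 - 6.2397 = 47.7157


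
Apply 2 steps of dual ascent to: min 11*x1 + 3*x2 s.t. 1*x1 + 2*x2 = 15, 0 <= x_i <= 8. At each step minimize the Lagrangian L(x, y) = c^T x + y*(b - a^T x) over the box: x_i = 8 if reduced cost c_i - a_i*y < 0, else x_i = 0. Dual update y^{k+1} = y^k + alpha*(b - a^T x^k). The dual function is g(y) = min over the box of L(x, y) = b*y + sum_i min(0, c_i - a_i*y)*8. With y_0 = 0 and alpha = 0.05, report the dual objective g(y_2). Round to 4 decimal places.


Dual ascent for LP: min 11*x1 + 3*x2, 1*x1 + 2*x2 = 15, 0 <= x_i <= 8
Step 1: y^k = 0.0, reduced costs: (11.0, 3.0)
  x^k = (0.0, 0.0), subgradient = b - a^T x = 15.0
  y^{k+1} = 0.0 + 0.05*15.0 = 0.75
Step 2: y^k = 0.75, reduced costs: (10.25, 1.5)
  x^k = (0.0, 0.0), subgradient = b - a^T x = 15.0
  y^{k+1} = 0.75 + 0.05*15.0 = 1.5
Dual objective at y_2 = 1.5: reduced costs (9.5, 0.0), box minimizer x = (0.0, 0.0)
g(y_2) = b*y + (c1 - a1*y)*x1 + (c2 - a2*y)*x2 = 15*1.5 + 9.5*0.0 + 0.0*0.0 = 22.5 + 0.0 + 0.0 = 22.5


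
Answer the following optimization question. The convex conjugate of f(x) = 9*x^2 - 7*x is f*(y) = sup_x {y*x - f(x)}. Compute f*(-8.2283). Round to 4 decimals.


f*(y) = sup_x {y*x - a*x^2 - b*x} = sup_x {(y-b)*x - a*x^2}
FOC: (y - b) - 2a*x = 0 => x* = (y - b)/(2a)
x* = (-8.2283 + 7)/(2*9) = -0.0682
f*(-8.2283) = (y-b)^2/(4a) = (-8.2283 + 7)^2/(4*9)
= 1.5087/36 = 0.0419


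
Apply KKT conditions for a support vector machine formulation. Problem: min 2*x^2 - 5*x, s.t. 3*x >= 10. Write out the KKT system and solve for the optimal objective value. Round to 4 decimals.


Step 1: Try lambda = 0 (constraint inactive).
x_unc = 5/(2*2) = 1.25
Check: 3*1.25 = 3.75 < 10 -- violated!
Step 2: Constraint must be active: 3*x = 10
x* = 10/3 = 3.3333 (rounded; the exact value 10/3 is used below)
lambda = (2*2*(10/3) - 5)/3 = 2.7778
Step 3: Compute optimal value.
f(x*) = 2*(10/3)^2 - 5*(10/3) = 5.5556


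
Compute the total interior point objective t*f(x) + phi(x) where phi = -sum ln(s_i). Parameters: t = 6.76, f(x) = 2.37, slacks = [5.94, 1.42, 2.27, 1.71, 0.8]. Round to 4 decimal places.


Step 1: Compute log-barrier.
ln values: [1.7817, 0.3507, 0.8198, 0.5365, -0.2231]
phi = -(1.7817 + 0.3507 + 0.8198 + 0.5365 - 0.2231) = -3.2655
Step 2: Compute augmented objective.
t*f(x) = 6.76*2.37 = 16.0212
Total = 16.0212 - 3.2655 = 12.7557


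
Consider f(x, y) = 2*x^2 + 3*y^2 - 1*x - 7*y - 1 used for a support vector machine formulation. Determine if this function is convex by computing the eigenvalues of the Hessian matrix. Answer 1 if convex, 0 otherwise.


The Hessian of f(x,y) = 2*x^2 + 3*y^2 - 1*x - 7*y - 1 is:
H = [[4, 0], [0, 6]]
Trace = 4 + 6 = 10
Determinant = 4*6 - (0)^2 = 24
Discriminant = (10)^2 - 4*24 = 4.0
Eigenvalues: lambda_1 = 4.0, lambda_2 = 6.0
The function is convex.

1


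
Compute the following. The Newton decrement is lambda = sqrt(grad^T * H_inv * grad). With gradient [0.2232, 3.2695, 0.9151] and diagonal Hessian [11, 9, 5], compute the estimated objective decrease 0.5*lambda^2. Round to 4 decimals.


Step 1: H is diagonal, so H^(-1) * g = [0.0203, 0.3633, 0.183].
Step 2: g^T H^(-1) g = sum_i g_i^2 / H_ii
  = (0.2232)^2/11 + (3.2695)^2/9 + (0.9151)^2/5
  = 0.0045 + 1.1877 + 0.1675 = 1.3597
Step 3: Objective decrease = 0.5 * g^T H^(-1) g = 0.6799


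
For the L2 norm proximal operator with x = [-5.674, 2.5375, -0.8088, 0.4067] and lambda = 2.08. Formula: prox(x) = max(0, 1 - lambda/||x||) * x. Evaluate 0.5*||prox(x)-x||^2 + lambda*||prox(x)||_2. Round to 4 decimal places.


Step 1: Compute ||x||.
||x|| = 6.2811
Step 2: Compute scaling factor.
scale = max(0, 1 - 2.08/6.2811) = 0.6689
Step 3: prox(x) = [-3.7951, 1.6972, -0.541, 0.272]
||prox(x)|| = 4.2011
Step 4: Proximal objective.
0.5*||prox-x||^2 = 2.1632
lambda*||prox|| = 8.7383
Total = 10.9016


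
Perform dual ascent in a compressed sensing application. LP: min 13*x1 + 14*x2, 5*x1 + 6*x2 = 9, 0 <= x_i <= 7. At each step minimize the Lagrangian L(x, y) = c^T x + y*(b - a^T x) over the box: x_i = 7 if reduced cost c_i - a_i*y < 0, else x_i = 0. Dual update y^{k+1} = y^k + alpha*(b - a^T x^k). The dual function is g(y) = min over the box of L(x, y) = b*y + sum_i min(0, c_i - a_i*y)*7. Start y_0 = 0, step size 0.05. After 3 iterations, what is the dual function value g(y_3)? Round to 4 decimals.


Dual ascent for LP: min 13*x1 + 14*x2, 5*x1 + 6*x2 = 9, 0 <= x_i <= 7
Step 1: y^k = 0.0, reduced costs: (13.0, 14.0)
  x^k = (0.0, 0.0), subgradient = b - a^T x = 9.0
  y^{k+1} = 0.0 + 0.05*9.0 = 0.45
Step 2: y^k = 0.45, reduced costs: (10.75, 11.3)
  x^k = (0.0, 0.0), subgradient = b - a^T x = 9.0
  y^{k+1} = 0.45 + 0.05*9.0 = 0.9
Step 3: y^k = 0.9, reduced costs: (8.5, 8.6)
  x^k = (0.0, 0.0), subgradient = b - a^T x = 9.0
  y^{k+1} = 0.9 + 0.05*9.0 = 1.35
Dual objective at y_3 = 1.35: reduced costs (6.25, 5.9), box minimizer x = (0.0, 0.0)
g(y_3) = b*y + (c1 - a1*y)*x1 + (c2 - a2*y)*x2 = 9*1.35 + 6.25*0.0 + 5.9*0.0 = 12.15 + 0.0 + 0.0 = 12.15


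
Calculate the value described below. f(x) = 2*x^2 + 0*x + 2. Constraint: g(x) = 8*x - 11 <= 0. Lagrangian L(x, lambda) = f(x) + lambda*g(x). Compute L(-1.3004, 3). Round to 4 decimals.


Step 1: Evaluate f(x).
f(-1.3004) = 2*(-1.3004)^2 + 0*(-1.3004) + 2 = 5.3821
Step 2: Evaluate g(x).
g(-1.3004) = 8*-1.3004 - 11 = -21.4032
Step 3: Compute Lagrangian.
L = 5.3821 + 3*-21.4032 = -58.8275


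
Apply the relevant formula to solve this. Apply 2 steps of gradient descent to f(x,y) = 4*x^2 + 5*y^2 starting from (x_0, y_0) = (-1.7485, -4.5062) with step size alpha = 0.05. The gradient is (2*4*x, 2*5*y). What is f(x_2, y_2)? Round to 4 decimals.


Gradient descent on f(x,y) = 4*x^2 + 5*y^2.
Starting point: (-1.7485, -4.5062), alpha = 0.05
Step 1: grad_x = 2*4*-1.7485 = -13.988, grad_y = 2*5*-4.5062 = -45.062
  x_1 = -1.7485 - 0.05*-13.988 = -1.0491
  y_1 = -4.5062 - 0.05*-45.062 = -2.2531
Step 2: grad_x = 2*4*-1.0491 = -8.3928, grad_y = 2*5*-2.2531 = -22.531
  x_2 = -1.0491 - 0.05*-8.3928 = -0.6295
  y_2 = -2.2531 - 0.05*-22.531 = -1.1266
f(-0.6295, -1.1266) = 4*(-0.6295)^2 + 5*(-1.1266)^2 = 7.9305


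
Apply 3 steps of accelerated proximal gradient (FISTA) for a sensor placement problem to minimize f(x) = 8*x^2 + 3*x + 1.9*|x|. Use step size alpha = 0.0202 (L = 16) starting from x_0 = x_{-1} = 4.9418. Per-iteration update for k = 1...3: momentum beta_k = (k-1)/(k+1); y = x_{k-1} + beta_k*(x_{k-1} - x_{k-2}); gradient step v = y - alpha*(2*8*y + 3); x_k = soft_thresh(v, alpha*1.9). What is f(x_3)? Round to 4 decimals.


FISTA on f(x) = 8*x^2 + 3*x + 1.9*|x|
L = 16, alpha = 0.0202
Iteration 1: beta = 0.0, y = 4.9418 + 0.0*(4.9418 - 4.9418) = 4.9418
  grad(y) = 82.0688, v = y - alpha*grad = 3.284
  prox(v) = soft_thresh(3.284, 0.0384) = 3.2456
Iteration 2: beta = 0.3333, y = 3.2456 + 0.3333*(3.2456 - 4.9418) = 2.6802
  grad(y) = 45.8838, v = y - alpha*grad = 1.7534
  prox(v) = soft_thresh(1.7534, 0.0384) = 1.715
Iteration 3: beta = 0.5, y = 1.715 + 0.5*(1.715 - 3.2456) = 0.9497
  grad(y) = 18.1951, v = y - alpha*grad = 0.5822
  prox(v) = soft_thresh(0.5822, 0.0384) = 0.5438
f(x_3) = 8*0.5438^2 + 3*0.5438 + 1.9*|0.5438| = 5.03


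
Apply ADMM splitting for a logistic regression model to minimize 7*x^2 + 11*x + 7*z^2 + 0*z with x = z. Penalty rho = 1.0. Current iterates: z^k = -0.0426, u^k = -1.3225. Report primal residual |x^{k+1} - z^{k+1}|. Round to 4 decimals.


ADMM iteration with rho = 1.0, z^k = -0.0426, u^k = -1.3225
Step 1: x-update.
Minimize 7*x^2 + 11*x + (1.0/2)*(x + 0.0426 - 1.3225)^2
FOC: (2*7 + 1.0)*x = -11 + 1.0*(-0.0426 + 1.3225)
x^{k+1} = -0.648
Step 2: z-update.
Minimize 7*z^2 + 0*z + (1.0/2)*(-0.648 - z - 1.3225)^2
FOC: (2*7 + 1.0)*z = 0 + 1.0*(-0.648 - 1.3225)
z^{k+1} = -0.1314
Step 3: u-update.
u^{k+1} = -1.3225 - 0.648 + 0.1314 = -1.8391
Step 4: Primal residual = |-0.648 + 0.1314| = 0.5166


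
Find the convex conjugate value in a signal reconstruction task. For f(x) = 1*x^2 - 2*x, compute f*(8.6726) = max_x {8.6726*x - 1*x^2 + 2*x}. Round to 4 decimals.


f*(y) = sup_x {y*x - a*x^2 - b*x} = sup_x {(y-b)*x - a*x^2}
FOC: (y - b) - 2a*x = 0 => x* = (y - b)/(2a)
x* = (8.6726 + 2)/(2*1) = 5.3363
f*(8.6726) = (y-b)^2/(4a) = (8.6726 + 2)^2/(4*1)
= 113.9044/4 = 28.4761


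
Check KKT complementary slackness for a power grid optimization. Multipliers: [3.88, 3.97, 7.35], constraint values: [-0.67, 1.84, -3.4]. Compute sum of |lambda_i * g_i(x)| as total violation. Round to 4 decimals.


KKT complementary slackness check:
lambda_1 * g_1 = 3.88 * -0.67 = -2.5996
lambda_2 * g_2 = 3.97 * 1.84 = 7.3048
lambda_3 * g_3 = 7.35 * -3.4 = -24.99
Total violation = 2.5996 + 7.3048 + 24.99 = 34.8944


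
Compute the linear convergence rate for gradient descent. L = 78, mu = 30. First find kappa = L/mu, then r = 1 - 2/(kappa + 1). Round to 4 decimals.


Step 1: Compute the condition number.
kappa = L/mu = 78/30 = 2.6
Step 2: Compute the convergence rate.
r = 1 - 2/(kappa + 1) = 1 - 2*mu/(L + mu) = (L - mu)/(L + mu) = 48/108 = 0.4444


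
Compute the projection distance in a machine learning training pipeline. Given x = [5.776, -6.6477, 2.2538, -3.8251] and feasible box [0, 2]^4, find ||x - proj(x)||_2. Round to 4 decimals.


Project each component onto [0, 2].
clip(5.776) = 2.0, clip(-6.6477) = 0.0, clip(2.2538) = 2.0, clip(-3.8251) = 0.0
Projection = [2.0, 0.0, 2.0, 0.0]
Squared diffs: [14.2582, 44.1919, 0.0644, 14.6314]
Distance = sqrt(73.1459) = 8.5525


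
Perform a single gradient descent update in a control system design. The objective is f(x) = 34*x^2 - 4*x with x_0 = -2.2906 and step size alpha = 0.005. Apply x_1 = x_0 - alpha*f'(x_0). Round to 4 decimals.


We compute the gradient at x_0 and apply the update.
f'(x) = 68*x - 4
f'(-2.2906) = 68*-2.2906 - 4 = -159.7608
x_1 = -2.2906 - 0.005*-159.7608 = -1.4918


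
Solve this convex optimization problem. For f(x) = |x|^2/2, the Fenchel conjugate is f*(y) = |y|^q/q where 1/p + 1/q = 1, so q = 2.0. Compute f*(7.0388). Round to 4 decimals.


The conjugate exponent q satisfies 1/p + 1/q = 1.
p = 2, so q = 2/(2 - 1) = 2.0
|y|^q = 7.0388^2.0 = 49.5447
f*(7.0388) = 49.5447 / 2.0 = 24.7724


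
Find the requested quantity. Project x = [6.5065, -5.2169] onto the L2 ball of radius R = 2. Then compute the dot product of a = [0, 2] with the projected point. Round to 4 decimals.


Step 1: Compute ||x|| (intermediates to 6 decimals).
||x|| = sqrt(6.5065^2 + (-5.2169)^2) = 8.3397
Step 2: Project.
Since ||x|| > R, scale = R/||x|| = 2/8.3397 = 0.239817, proj(x) = scale * x
proj(x) = [1.560369, -1.251101]
Step 3: Dot product.
a^T * proj(x) = 0*1.560369 + 2*(-1.251101) = -2.5022


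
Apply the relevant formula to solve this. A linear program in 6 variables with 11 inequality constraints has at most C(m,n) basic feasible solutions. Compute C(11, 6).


Each vertex corresponds to some choice of n active constraints out of m, so the number of vertices is at most C(m, n) = m! / (n!(m-n)!).
m = 11, n = 6
Numerator: 11 * 10 * 9 * 8 * 7 * 6
Denominator: 6! = 720
C(11, 6) = 462


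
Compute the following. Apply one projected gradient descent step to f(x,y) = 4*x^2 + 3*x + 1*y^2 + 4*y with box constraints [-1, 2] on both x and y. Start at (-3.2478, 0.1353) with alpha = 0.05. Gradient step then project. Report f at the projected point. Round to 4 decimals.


Step 1: Compute gradient at (-3.2478, 0.1353).
grad_x = 2*4*-3.2478 + 3 = -22.9824
grad_y = 2*1*0.1353 + 4 = 4.2706
Step 2: Gradient step.
x_raw = -3.2478 - 0.05*-22.9824 = -2.0987
y_raw = 0.1353 - 0.05*4.2706 = -0.0782
Step 3: Project onto [-1, 2].
x_proj = clip(-2.0987) = -1.0
y_proj = clip(-0.0782) = -0.0782
Step 4: Evaluate f.
f(-1.0, -0.0782) = 0.6932


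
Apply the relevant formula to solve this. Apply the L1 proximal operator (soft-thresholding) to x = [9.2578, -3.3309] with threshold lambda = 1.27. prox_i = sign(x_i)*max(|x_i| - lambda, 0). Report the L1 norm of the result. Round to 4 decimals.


Soft-thresholding with lambda = 1.27:
prox(9.2578) = sign(9.2578)*max(|9.2578| - 1.27, 0) = 7.9878
prox(-3.3309) = sign(-3.3309)*max(|-3.3309| - 1.27, 0) = -2.0609
prox(x) = [7.9878, -2.0609]
||prox(x)||_1 = 7.9878 + 2.0609 = 10.0487


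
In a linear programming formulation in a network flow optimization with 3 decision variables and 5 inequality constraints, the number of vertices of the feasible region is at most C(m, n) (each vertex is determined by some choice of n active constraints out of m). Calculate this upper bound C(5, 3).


Each vertex corresponds to some choice of n active constraints out of m, so the number of vertices is at most C(m, n) = m! / (n!(m-n)!).
m = 5, n = 3
Numerator: 5 * 4 * 3
Denominator: 3! = 6
C(5, 3) = 10


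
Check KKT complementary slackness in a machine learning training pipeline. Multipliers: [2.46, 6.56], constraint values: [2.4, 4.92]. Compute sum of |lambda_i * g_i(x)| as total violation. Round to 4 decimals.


KKT complementary slackness check:
lambda_1 * g_1 = 2.46 * 2.4 = 5.904
lambda_2 * g_2 = 6.56 * 4.92 = 32.2752
Total violation = 5.904 + 32.2752 = 38.1792


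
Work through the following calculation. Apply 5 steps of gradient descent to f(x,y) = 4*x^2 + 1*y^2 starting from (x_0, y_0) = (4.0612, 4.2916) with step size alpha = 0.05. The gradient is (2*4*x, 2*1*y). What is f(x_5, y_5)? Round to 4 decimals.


Gradient descent on f(x,y) = 4*x^2 + 1*y^2.
Starting point: (4.0612, 4.2916), alpha = 0.05
Step 1: grad_x = 2*4*4.0612 = 32.4896, grad_y = 2*1*4.2916 = 8.5832
  x_1 = 4.0612 - 0.05*32.4896 = 2.4367
  y_1 = 4.2916 - 0.05*8.5832 = 3.8624
Step 2: grad_x = 2*4*2.4367 = 19.4938, grad_y = 2*1*3.8624 = 7.7249
  x_2 = 2.4367 - 0.05*19.4938 = 1.462
  y_2 = 3.8624 - 0.05*7.7249 = 3.4762
Step 3: grad_x = 2*4*1.462 = 11.6963, grad_y = 2*1*3.4762 = 6.9524
  x_3 = 1.462 - 0.05*11.6963 = 0.8772
  y_3 = 3.4762 - 0.05*6.9524 = 3.1286
Step 4: grad_x = 2*4*0.8772 = 7.0178, grad_y = 2*1*3.1286 = 6.2572
  x_4 = 0.8772 - 0.05*7.0178 = 0.5263
  y_4 = 3.1286 - 0.05*6.2572 = 2.8157
Step 5: grad_x = 2*4*0.5263 = 4.2107, grad_y = 2*1*2.8157 = 5.6314
  x_5 = 0.5263 - 0.05*4.2107 = 0.3158
  y_5 = 2.8157 - 0.05*5.6314 = 2.5341
f(0.3158, 2.5341) = 4*0.3158^2 + 1*2.5341^2 = 6.8208


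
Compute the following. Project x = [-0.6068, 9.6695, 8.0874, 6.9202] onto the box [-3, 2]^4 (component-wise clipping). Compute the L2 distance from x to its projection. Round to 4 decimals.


Project each component onto [-3, 2].
clip(-0.6068) = -0.6068, clip(9.6695) = 2.0, clip(8.0874) = 2.0, clip(6.9202) = 2.0
Projection = [-0.6068, 2.0, 2.0, 2.0]
Squared diffs: [0.0, 58.8212, 37.0564, 24.2084]
Distance = sqrt(120.086) = 10.9584


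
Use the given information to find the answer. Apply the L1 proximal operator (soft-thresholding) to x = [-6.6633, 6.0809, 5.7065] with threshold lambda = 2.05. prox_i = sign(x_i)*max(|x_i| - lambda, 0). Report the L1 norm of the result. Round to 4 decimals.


Soft-thresholding with lambda = 2.05:
prox(-6.6633) = sign(-6.6633)*max(|-6.6633| - 2.05, 0) = -4.6133
prox(6.0809) = sign(6.0809)*max(|6.0809| - 2.05, 0) = 4.0309
prox(5.7065) = sign(5.7065)*max(|5.7065| - 2.05, 0) = 3.6565
prox(x) = [-4.6133, 4.0309, 3.6565]
||prox(x)||_1 = 4.6133 + 4.0309 + 3.6565 = 12.3007


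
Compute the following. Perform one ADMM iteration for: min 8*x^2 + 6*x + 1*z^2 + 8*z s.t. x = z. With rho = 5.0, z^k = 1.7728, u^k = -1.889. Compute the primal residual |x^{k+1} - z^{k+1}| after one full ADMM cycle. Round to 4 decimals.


ADMM iteration with rho = 5.0, z^k = 1.7728, u^k = -1.889
Step 1: x-update.
Minimize 8*x^2 + 6*x + (5.0/2)*(x - 1.7728 - 1.889)^2
FOC: (2*8 + 5.0)*x = -6 + 5.0*(1.7728 + 1.889)
x^{k+1} = 0.5861
Step 2: z-update.
Minimize 1*z^2 + 8*z + (5.0/2)*(0.5861 - z - 1.889)^2
FOC: (2*1 + 5.0)*z = -8 + 5.0*(0.5861 - 1.889)
z^{k+1} = -2.0735
Step 3: u-update.
u^{k+1} = -1.889 + 0.5861 + 2.0735 = 0.7706
Step 4: Primal residual = |0.5861 + 2.0735| = 2.6596


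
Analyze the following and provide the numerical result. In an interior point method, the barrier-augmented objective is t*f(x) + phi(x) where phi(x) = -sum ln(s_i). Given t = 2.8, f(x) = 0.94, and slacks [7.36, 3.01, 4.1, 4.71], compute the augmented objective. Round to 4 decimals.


Step 1: Compute log-barrier.
ln values: [1.9961, 1.1019, 1.411, 1.5497]
phi = -(1.9961 + 1.1019 + 1.411 + 1.5497) = -6.0587
Step 2: Compute augmented objective.
t*f(x) = 2.8*0.94 = 2.632
Total = 2.632 - 6.0587 = -3.4267


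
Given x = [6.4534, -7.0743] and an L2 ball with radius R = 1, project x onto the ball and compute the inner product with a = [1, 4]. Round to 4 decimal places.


Step 1: Compute ||x|| (intermediates to 6 decimals).
||x|| = sqrt(6.4534^2 + (-7.0743)^2) = 9.575599
Step 2: Project.
Since ||x|| > R, scale = R/||x|| = 1/9.575599 = 0.104432, proj(x) = scale * x
proj(x) = [0.673941, -0.738783]
Step 3: Dot product.
a^T * proj(x) = 1*0.673941 + 4*(-0.738783) = -2.2812


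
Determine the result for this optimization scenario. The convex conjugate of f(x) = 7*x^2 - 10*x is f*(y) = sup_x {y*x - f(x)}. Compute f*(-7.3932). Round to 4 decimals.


f*(y) = sup_x {y*x - a*x^2 - b*x} = sup_x {(y-b)*x - a*x^2}
FOC: (y - b) - 2a*x = 0 => x* = (y - b)/(2a)
x* = (-7.3932 + 10)/(2*7) = 0.1862
f*(-7.3932) = (y-b)^2/(4a) = (-7.3932 + 10)^2/(4*7)
= 6.7954/28 = 0.2427


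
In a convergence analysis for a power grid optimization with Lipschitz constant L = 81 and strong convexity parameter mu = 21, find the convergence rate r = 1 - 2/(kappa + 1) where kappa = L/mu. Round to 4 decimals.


Step 1: Compute the condition number.
kappa = L/mu = 81/21 = 3.8571
Step 2: Compute the convergence rate.
r = 1 - 2/(kappa + 1) = 1 - 2*mu/(L + mu) = (L - mu)/(L + mu) = 60/102 = 0.5882


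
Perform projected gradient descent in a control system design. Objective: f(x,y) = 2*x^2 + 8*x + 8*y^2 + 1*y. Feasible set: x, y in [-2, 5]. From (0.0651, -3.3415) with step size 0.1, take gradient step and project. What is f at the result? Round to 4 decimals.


Step 1: Compute gradient at (0.0651, -3.3415).
grad_x = 2*2*0.0651 + 8 = 8.2604
grad_y = 2*8*-3.3415 + 1 = -52.464
Step 2: Gradient step.
x_raw = 0.0651 - 0.1*8.2604 = -0.7609
y_raw = -3.3415 - 0.1*-52.464 = 1.9049
Step 3: Project onto [-2, 5].
x_proj = clip(-0.7609) = -0.7609
y_proj = clip(1.9049) = 1.9049
Step 4: Evaluate f.
f(-0.7609, 1.9049) = 26.0046


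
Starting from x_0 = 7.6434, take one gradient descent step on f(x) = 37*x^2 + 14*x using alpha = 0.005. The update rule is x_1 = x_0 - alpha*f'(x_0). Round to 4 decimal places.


We compute the gradient at x_0 and apply the update.
f'(x) = 74*x + 14
f'(7.6434) = 74*7.6434 + 14 = 579.6116
x_1 = 7.6434 - 0.005*579.6116 = 4.7453


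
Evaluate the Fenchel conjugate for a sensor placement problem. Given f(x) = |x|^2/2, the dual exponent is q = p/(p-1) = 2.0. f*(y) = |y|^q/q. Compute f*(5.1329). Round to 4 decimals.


The conjugate exponent q satisfies 1/p + 1/q = 1.
p = 2, so q = 2/(2 - 1) = 2.0
|y|^q = 5.1329^2.0 = 26.3467
f*(5.1329) = 26.3467 / 2.0 = 13.1733


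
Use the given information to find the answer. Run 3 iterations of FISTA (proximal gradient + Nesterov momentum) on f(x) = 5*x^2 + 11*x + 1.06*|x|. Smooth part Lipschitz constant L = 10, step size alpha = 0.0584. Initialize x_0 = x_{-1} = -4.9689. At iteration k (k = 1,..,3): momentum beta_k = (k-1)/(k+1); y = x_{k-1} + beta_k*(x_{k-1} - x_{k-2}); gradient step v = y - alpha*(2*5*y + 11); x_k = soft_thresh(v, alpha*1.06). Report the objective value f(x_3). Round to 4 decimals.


FISTA on f(x) = 5*x^2 + 11*x + 1.06*|x|
L = 10, alpha = 0.0584
Iteration 1: beta = 0.0, y = -4.9689 + 0.0*(-4.9689 + 4.9689) = -4.9689
  grad(y) = -38.689, v = y - alpha*grad = -2.7095
  prox(v) = soft_thresh(-2.7095, 0.0619) = -2.6476
Iteration 2: beta = 0.3333, y = -2.6476 + 0.3333*(-2.6476 + 4.9689) = -1.8738
  grad(y) = -7.7378, v = y - alpha*grad = -1.4219
  prox(v) = soft_thresh(-1.4219, 0.0619) = -1.36
Iteration 3: beta = 0.5, y = -1.36 + 0.5*(-1.36 + 2.6476) = -0.7162
  grad(y) = 3.838, v = y - alpha*grad = -0.9403
  prox(v) = soft_thresh(-0.9403, 0.0619) = -0.8784
f(x_3) = 5*(-0.8784)^2 + 11*(-0.8784) + 1.06*|-0.8784| = -4.8734
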